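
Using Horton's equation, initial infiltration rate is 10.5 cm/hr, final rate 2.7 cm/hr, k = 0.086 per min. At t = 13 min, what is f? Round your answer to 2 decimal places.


Step 1: f = fc + (f0 - fc) * exp(-k * t)
Step 2: exp(-0.086 * 13) = 0.326933
Step 3: f = 2.7 + (10.5 - 2.7) * 0.326933
Step 4: f = 2.7 + 7.8 * 0.326933
Step 5: f = 5.25 cm/hr

5.25


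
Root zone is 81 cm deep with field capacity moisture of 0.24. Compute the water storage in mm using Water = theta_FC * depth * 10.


Step 1: Water (mm) = theta_FC * depth (cm) * 10
Step 2: Water = 0.24 * 81 * 10
Step 3: Water = 194.4 mm

194.4


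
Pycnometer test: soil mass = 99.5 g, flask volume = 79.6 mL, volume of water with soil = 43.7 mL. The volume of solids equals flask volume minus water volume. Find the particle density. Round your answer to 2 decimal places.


Step 1: Volume of solids = flask volume - water volume with soil
Step 2: V_solids = 79.6 - 43.7 = 35.9 mL
Step 3: Particle density = mass / V_solids = 99.5 / 35.9 = 2.77 g/cm^3

2.77


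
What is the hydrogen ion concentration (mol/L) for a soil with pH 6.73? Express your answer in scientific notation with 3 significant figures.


Step 1: [H+] = 10^(-pH)
Step 2: [H+] = 10^(-6.73)
Step 3: [H+] = 1.86e-07 mol/L

1.86e-07


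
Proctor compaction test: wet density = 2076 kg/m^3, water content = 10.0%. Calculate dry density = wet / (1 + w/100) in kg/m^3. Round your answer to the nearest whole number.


Step 1: Dry density = wet density / (1 + w/100)
Step 2: Dry density = 2076 / (1 + 10.0/100)
Step 3: Dry density = 2076 / 1.1
Step 4: Dry density = 1887 kg/m^3

1887


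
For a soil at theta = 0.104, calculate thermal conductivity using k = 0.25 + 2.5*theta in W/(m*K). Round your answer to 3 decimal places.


Step 1: k = 0.25 + 2.5 * theta
Step 2: k = 0.25 + 2.5 * 0.104
Step 3: k = 0.25 + 0.26
Step 4: k = 0.51 W/(m*K)

0.51


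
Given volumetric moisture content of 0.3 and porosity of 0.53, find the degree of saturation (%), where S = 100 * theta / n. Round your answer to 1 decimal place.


Step 1: S = 100 * theta_v / n
Step 2: S = 100 * 0.3 / 0.53
Step 3: S = 56.6%

56.6


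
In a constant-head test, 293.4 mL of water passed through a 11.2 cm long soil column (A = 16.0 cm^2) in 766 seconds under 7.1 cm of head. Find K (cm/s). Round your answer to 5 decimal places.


Step 1: K = Q * L / (A * t * h)
Step 2: Numerator = 293.4 * 11.2 = 3286.08
Step 3: Denominator = 16.0 * 766 * 7.1 = 87017.6
Step 4: K = 3286.08 / 87017.6 = 0.03776 cm/s

0.03776


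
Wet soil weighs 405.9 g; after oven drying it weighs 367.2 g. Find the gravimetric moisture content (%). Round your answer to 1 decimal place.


Step 1: Water mass = wet - dry = 405.9 - 367.2 = 38.7 g
Step 2: w = 100 * water mass / dry mass
Step 3: w = 100 * 38.7 / 367.2 = 10.5%

10.5


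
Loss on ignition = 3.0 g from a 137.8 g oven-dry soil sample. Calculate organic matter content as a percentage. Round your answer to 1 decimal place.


Step 1: OM% = 100 * LOI / sample mass
Step 2: OM = 100 * 3.0 / 137.8
Step 3: OM = 2.2%

2.2


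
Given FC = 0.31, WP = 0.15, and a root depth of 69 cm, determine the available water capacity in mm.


Step 1: Available water = (FC - WP) * depth * 10
Step 2: AW = (0.31 - 0.15) * 69 * 10
Step 3: AW = 0.16 * 69 * 10
Step 4: AW = 110.4 mm

110.4


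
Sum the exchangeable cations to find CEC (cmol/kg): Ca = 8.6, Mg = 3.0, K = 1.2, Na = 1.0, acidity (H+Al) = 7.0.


Step 1: CEC = Ca + Mg + K + Na + (H+Al)
Step 2: CEC = 8.6 + 3.0 + 1.2 + 1.0 + 7.0
Step 3: CEC = 20.8 cmol/kg

20.8


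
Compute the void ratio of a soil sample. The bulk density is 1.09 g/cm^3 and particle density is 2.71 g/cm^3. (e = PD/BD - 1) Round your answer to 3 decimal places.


Step 1: e = PD / BD - 1
Step 2: e = 2.71 / 1.09 - 1
Step 3: e = 2.48624 - 1
Step 4: e = 1.486

1.486


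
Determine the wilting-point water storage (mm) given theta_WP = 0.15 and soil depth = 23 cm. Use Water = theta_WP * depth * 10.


Step 1: Water (mm) = theta_WP * depth * 10
Step 2: Water = 0.15 * 23 * 10
Step 3: Water = 34.5 mm

34.5


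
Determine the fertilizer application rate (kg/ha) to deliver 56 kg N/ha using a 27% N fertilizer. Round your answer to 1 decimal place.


Step 1: Fertilizer rate = target N / (N content / 100)
Step 2: Rate = 56 / (27 / 100)
Step 3: Rate = 56 / 0.27
Step 4: Rate = 207.4 kg/ha

207.4


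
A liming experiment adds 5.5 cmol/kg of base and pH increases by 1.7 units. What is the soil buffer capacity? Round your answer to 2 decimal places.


Step 1: BC = change in base / change in pH
Step 2: BC = 5.5 / 1.7
Step 3: BC = 3.24 cmol/(kg*pH unit)

3.24


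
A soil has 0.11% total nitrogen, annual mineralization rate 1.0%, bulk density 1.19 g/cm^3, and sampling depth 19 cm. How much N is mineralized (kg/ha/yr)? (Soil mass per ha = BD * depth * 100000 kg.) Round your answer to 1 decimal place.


Step 1: Soil mass per ha = BD * depth * 100000 = 1.19 * 19 * 100000 = 2261000 kg
Step 2: Total N pool = soil mass * N%/100 = 2261000 * 0.11/100 = 2487.1 kg/ha
Step 3: N mineralized = N pool * rate%/100 = 2487.1 * 1.0/100 = 24.9 kg/ha/yr

24.9


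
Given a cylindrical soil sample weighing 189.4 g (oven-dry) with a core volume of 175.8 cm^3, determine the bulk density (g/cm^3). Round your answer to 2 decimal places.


Step 1: Identify the formula: BD = dry mass / volume
Step 2: Substitute values: BD = 189.4 / 175.8
Step 3: BD = 1.08 g/cm^3

1.08


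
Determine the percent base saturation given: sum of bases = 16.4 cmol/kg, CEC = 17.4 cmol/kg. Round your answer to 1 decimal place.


Step 1: BS = 100 * (sum of bases) / CEC
Step 2: BS = 100 * 16.4 / 17.4
Step 3: BS = 94.3%

94.3


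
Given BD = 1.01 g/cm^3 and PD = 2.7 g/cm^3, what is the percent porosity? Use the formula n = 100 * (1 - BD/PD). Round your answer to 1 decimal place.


Step 1: Formula: n = 100 * (1 - BD / PD)
Step 2: n = 100 * (1 - 1.01 / 2.7)
Step 3: n = 100 * (1 - 0.37407)
Step 4: n = 62.6%

62.6


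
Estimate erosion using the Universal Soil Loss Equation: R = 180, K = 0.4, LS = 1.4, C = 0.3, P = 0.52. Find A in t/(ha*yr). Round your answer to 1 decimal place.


Step 1: A = R * K * LS * C * P
Step 2: R * K = 180 * 0.4 = 72.0
Step 3: (R*K) * LS = 72.0 * 1.4 = 100.8
Step 4: * C * P = 100.8 * 0.3 * 0.52 = 15.7
Step 5: A = 15.7 t/(ha*yr)

15.7


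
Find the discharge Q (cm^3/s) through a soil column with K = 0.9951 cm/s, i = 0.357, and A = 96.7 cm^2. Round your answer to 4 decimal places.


Step 1: Apply Darcy's law: Q = K * i * A
Step 2: Q = 0.9951 * 0.357 * 96.7
Step 3: Q = 34.3527 cm^3/s

34.3527


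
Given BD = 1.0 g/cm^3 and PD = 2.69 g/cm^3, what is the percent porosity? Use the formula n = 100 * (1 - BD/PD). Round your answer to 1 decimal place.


Step 1: Formula: n = 100 * (1 - BD / PD)
Step 2: n = 100 * (1 - 1.0 / 2.69)
Step 3: n = 100 * (1 - 0.37175)
Step 4: n = 62.8%

62.8


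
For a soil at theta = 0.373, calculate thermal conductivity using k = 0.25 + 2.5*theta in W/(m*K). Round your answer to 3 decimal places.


Step 1: k = 0.25 + 2.5 * theta
Step 2: k = 0.25 + 2.5 * 0.373
Step 3: k = 0.25 + 0.933
Step 4: k = 1.183 W/(m*K)

1.183


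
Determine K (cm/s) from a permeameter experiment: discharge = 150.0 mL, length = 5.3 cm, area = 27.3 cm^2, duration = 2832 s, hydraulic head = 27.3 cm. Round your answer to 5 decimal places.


Step 1: K = Q * L / (A * t * h)
Step 2: Numerator = 150.0 * 5.3 = 795.0
Step 3: Denominator = 27.3 * 2832 * 27.3 = 2110661.28
Step 4: K = 795.0 / 2110661.28 = 0.00038 cm/s

0.00038


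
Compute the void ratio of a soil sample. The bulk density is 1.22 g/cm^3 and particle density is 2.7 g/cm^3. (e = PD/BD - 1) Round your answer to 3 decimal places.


Step 1: e = PD / BD - 1
Step 2: e = 2.7 / 1.22 - 1
Step 3: e = 2.21311 - 1
Step 4: e = 1.213

1.213


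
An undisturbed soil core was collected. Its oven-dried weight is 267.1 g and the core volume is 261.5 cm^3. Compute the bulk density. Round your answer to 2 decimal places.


Step 1: Identify the formula: BD = dry mass / volume
Step 2: Substitute values: BD = 267.1 / 261.5
Step 3: BD = 1.02 g/cm^3

1.02


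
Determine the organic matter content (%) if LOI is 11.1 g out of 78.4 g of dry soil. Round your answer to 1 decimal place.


Step 1: OM% = 100 * LOI / sample mass
Step 2: OM = 100 * 11.1 / 78.4
Step 3: OM = 14.2%

14.2


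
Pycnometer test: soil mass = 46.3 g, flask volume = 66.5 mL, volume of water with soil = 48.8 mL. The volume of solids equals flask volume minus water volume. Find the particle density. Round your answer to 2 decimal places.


Step 1: Volume of solids = flask volume - water volume with soil
Step 2: V_solids = 66.5 - 48.8 = 17.7 mL
Step 3: Particle density = mass / V_solids = 46.3 / 17.7 = 2.62 g/cm^3

2.62


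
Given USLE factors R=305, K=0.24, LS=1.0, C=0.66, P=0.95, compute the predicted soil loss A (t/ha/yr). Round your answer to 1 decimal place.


Step 1: A = R * K * LS * C * P
Step 2: R * K = 305 * 0.24 = 73.2
Step 3: (R*K) * LS = 73.2 * 1.0 = 73.2
Step 4: * C * P = 73.2 * 0.66 * 0.95 = 45.9
Step 5: A = 45.9 t/(ha*yr)

45.9


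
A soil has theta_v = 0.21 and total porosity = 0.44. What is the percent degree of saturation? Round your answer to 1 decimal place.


Step 1: S = 100 * theta_v / n
Step 2: S = 100 * 0.21 / 0.44
Step 3: S = 47.7%

47.7


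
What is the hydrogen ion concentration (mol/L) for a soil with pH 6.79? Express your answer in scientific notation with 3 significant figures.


Step 1: [H+] = 10^(-pH)
Step 2: [H+] = 10^(-6.79)
Step 3: [H+] = 1.62e-07 mol/L

1.62e-07


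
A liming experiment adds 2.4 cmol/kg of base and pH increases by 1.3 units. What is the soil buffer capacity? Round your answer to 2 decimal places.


Step 1: BC = change in base / change in pH
Step 2: BC = 2.4 / 1.3
Step 3: BC = 1.85 cmol/(kg*pH unit)

1.85


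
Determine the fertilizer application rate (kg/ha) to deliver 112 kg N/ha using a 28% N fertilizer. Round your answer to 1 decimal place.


Step 1: Fertilizer rate = target N / (N content / 100)
Step 2: Rate = 112 / (28 / 100)
Step 3: Rate = 112 / 0.28
Step 4: Rate = 400.0 kg/ha

400.0


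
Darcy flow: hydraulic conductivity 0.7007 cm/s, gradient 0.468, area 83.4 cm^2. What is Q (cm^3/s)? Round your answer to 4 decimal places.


Step 1: Apply Darcy's law: Q = K * i * A
Step 2: Q = 0.7007 * 0.468 * 83.4
Step 3: Q = 27.3492 cm^3/s

27.3492


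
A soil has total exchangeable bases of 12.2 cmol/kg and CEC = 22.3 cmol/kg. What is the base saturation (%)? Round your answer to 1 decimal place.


Step 1: BS = 100 * (sum of bases) / CEC
Step 2: BS = 100 * 12.2 / 22.3
Step 3: BS = 54.7%

54.7


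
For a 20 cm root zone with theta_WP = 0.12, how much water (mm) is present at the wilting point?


Step 1: Water (mm) = theta_WP * depth * 10
Step 2: Water = 0.12 * 20 * 10
Step 3: Water = 24.0 mm

24.0


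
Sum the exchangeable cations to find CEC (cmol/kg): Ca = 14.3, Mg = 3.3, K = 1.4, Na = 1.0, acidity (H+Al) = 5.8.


Step 1: CEC = Ca + Mg + K + Na + (H+Al)
Step 2: CEC = 14.3 + 3.3 + 1.4 + 1.0 + 5.8
Step 3: CEC = 25.8 cmol/kg

25.8


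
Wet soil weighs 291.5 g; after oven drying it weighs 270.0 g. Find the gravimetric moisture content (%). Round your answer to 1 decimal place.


Step 1: Water mass = wet - dry = 291.5 - 270.0 = 21.5 g
Step 2: w = 100 * water mass / dry mass
Step 3: w = 100 * 21.5 / 270.0 = 8.0%

8.0


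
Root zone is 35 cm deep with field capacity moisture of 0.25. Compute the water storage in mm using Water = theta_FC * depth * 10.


Step 1: Water (mm) = theta_FC * depth (cm) * 10
Step 2: Water = 0.25 * 35 * 10
Step 3: Water = 87.5 mm

87.5


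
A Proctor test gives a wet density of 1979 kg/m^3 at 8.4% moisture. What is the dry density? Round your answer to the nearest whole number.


Step 1: Dry density = wet density / (1 + w/100)
Step 2: Dry density = 1979 / (1 + 8.4/100)
Step 3: Dry density = 1979 / 1.084
Step 4: Dry density = 1826 kg/m^3

1826


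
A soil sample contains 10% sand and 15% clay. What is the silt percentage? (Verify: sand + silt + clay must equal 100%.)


Step 1: sand + silt + clay = 100%
Step 2: silt = 100 - sand - clay
Step 3: silt = 100 - 10 - 15
Step 4: silt = 75%

75


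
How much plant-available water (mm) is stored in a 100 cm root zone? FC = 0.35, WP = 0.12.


Step 1: Available water = (FC - WP) * depth * 10
Step 2: AW = (0.35 - 0.12) * 100 * 10
Step 3: AW = 0.23 * 100 * 10
Step 4: AW = 230.0 mm

230.0


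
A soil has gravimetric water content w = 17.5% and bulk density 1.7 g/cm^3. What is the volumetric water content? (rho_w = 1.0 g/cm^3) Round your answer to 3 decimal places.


Step 1: theta = (w / 100) * BD / rho_w
Step 2: theta = (17.5 / 100) * 1.7 / 1.0
Step 3: theta = 0.175 * 1.7
Step 4: theta = 0.298

0.298


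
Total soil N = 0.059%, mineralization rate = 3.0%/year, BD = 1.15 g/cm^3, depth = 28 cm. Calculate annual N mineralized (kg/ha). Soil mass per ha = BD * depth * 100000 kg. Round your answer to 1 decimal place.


Step 1: Soil mass per ha = BD * depth * 100000 = 1.15 * 28 * 100000 = 3220000 kg
Step 2: Total N pool = soil mass * N%/100 = 3220000 * 0.059/100 = 1899.8 kg/ha
Step 3: N mineralized = N pool * rate%/100 = 1899.8 * 3.0/100 = 57.0 kg/ha/yr

57.0


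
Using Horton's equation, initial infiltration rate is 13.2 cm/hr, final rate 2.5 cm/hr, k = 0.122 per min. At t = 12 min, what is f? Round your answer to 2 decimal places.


Step 1: f = fc + (f0 - fc) * exp(-k * t)
Step 2: exp(-0.122 * 12) = 0.231309
Step 3: f = 2.5 + (13.2 - 2.5) * 0.231309
Step 4: f = 2.5 + 10.7 * 0.231309
Step 5: f = 4.98 cm/hr

4.98


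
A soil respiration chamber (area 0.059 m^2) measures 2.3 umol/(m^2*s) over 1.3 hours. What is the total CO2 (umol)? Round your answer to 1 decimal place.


Step 1: Convert time to seconds: 1.3 hr * 3600 = 4680.0 s
Step 2: Total = flux * area * time_s
Step 3: Total = 2.3 * 0.059 * 4680.0
Step 4: Total = 635.1 umol

635.1


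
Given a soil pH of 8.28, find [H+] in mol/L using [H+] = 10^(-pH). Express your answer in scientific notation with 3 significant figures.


Step 1: [H+] = 10^(-pH)
Step 2: [H+] = 10^(-8.28)
Step 3: [H+] = 5.25e-09 mol/L

5.25e-09


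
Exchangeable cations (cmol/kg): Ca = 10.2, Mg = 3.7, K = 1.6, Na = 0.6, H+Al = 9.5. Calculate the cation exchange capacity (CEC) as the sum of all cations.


Step 1: CEC = Ca + Mg + K + Na + (H+Al)
Step 2: CEC = 10.2 + 3.7 + 1.6 + 0.6 + 9.5
Step 3: CEC = 25.6 cmol/kg

25.6


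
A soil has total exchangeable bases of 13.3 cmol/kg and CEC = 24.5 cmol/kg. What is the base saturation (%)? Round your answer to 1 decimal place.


Step 1: BS = 100 * (sum of bases) / CEC
Step 2: BS = 100 * 13.3 / 24.5
Step 3: BS = 54.3%

54.3


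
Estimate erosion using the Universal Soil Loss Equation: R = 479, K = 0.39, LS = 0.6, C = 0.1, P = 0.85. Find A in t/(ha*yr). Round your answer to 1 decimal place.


Step 1: A = R * K * LS * C * P
Step 2: R * K = 479 * 0.39 = 186.81
Step 3: (R*K) * LS = 186.81 * 0.6 = 112.086
Step 4: * C * P = 112.086 * 0.1 * 0.85 = 9.5
Step 5: A = 9.5 t/(ha*yr)

9.5


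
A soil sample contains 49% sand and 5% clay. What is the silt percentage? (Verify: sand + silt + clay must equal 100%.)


Step 1: sand + silt + clay = 100%
Step 2: silt = 100 - sand - clay
Step 3: silt = 100 - 49 - 5
Step 4: silt = 46%

46


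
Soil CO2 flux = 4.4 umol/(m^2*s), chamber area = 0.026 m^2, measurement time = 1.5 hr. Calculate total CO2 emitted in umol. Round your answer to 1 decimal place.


Step 1: Convert time to seconds: 1.5 hr * 3600 = 5400.0 s
Step 2: Total = flux * area * time_s
Step 3: Total = 4.4 * 0.026 * 5400.0
Step 4: Total = 617.8 umol

617.8


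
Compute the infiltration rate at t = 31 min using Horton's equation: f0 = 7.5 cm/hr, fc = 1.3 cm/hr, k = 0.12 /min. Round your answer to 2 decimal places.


Step 1: f = fc + (f0 - fc) * exp(-k * t)
Step 2: exp(-0.12 * 31) = 0.024234
Step 3: f = 1.3 + (7.5 - 1.3) * 0.024234
Step 4: f = 1.3 + 6.2 * 0.024234
Step 5: f = 1.45 cm/hr

1.45


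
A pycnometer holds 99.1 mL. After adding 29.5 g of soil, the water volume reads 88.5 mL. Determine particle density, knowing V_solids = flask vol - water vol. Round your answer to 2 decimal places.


Step 1: Volume of solids = flask volume - water volume with soil
Step 2: V_solids = 99.1 - 88.5 = 10.6 mL
Step 3: Particle density = mass / V_solids = 29.5 / 10.6 = 2.78 g/cm^3

2.78


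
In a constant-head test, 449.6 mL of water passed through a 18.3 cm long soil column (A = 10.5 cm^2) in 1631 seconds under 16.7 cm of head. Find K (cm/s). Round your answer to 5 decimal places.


Step 1: K = Q * L / (A * t * h)
Step 2: Numerator = 449.6 * 18.3 = 8227.68
Step 3: Denominator = 10.5 * 1631 * 16.7 = 285995.85
Step 4: K = 8227.68 / 285995.85 = 0.02877 cm/s

0.02877


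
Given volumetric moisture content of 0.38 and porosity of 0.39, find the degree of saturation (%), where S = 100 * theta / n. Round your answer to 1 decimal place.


Step 1: S = 100 * theta_v / n
Step 2: S = 100 * 0.38 / 0.39
Step 3: S = 97.4%

97.4


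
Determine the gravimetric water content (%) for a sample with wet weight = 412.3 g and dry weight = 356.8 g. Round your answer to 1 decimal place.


Step 1: Water mass = wet - dry = 412.3 - 356.8 = 55.5 g
Step 2: w = 100 * water mass / dry mass
Step 3: w = 100 * 55.5 / 356.8 = 15.6%

15.6


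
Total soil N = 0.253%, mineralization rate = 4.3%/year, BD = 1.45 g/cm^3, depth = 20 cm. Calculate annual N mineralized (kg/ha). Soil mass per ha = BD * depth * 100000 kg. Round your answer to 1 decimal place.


Step 1: Soil mass per ha = BD * depth * 100000 = 1.45 * 20 * 100000 = 2900000 kg
Step 2: Total N pool = soil mass * N%/100 = 2900000 * 0.253/100 = 7337.0 kg/ha
Step 3: N mineralized = N pool * rate%/100 = 7337.0 * 4.3/100 = 315.5 kg/ha/yr

315.5


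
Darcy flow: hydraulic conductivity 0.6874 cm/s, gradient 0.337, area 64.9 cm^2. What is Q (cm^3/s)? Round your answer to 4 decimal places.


Step 1: Apply Darcy's law: Q = K * i * A
Step 2: Q = 0.6874 * 0.337 * 64.9
Step 3: Q = 15.0343 cm^3/s

15.0343


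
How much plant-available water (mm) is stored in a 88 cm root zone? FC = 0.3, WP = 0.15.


Step 1: Available water = (FC - WP) * depth * 10
Step 2: AW = (0.3 - 0.15) * 88 * 10
Step 3: AW = 0.15 * 88 * 10
Step 4: AW = 132.0 mm

132.0


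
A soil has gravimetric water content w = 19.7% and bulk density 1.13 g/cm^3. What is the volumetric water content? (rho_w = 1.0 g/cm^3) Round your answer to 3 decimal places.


Step 1: theta = (w / 100) * BD / rho_w
Step 2: theta = (19.7 / 100) * 1.13 / 1.0
Step 3: theta = 0.197 * 1.13
Step 4: theta = 0.223

0.223


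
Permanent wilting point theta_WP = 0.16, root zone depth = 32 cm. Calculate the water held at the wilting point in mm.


Step 1: Water (mm) = theta_WP * depth * 10
Step 2: Water = 0.16 * 32 * 10
Step 3: Water = 51.2 mm

51.2


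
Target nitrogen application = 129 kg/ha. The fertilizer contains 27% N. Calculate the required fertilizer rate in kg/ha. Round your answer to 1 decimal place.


Step 1: Fertilizer rate = target N / (N content / 100)
Step 2: Rate = 129 / (27 / 100)
Step 3: Rate = 129 / 0.27
Step 4: Rate = 477.8 kg/ha

477.8


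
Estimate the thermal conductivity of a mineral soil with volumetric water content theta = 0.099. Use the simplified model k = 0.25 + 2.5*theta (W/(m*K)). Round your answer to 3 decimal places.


Step 1: k = 0.25 + 2.5 * theta
Step 2: k = 0.25 + 2.5 * 0.099
Step 3: k = 0.25 + 0.248
Step 4: k = 0.498 W/(m*K)

0.498


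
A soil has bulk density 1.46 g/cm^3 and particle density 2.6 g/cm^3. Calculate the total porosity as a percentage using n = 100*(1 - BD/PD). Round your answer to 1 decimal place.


Step 1: Formula: n = 100 * (1 - BD / PD)
Step 2: n = 100 * (1 - 1.46 / 2.6)
Step 3: n = 100 * (1 - 0.56154)
Step 4: n = 43.8%

43.8


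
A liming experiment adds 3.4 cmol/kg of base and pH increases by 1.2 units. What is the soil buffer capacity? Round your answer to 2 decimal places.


Step 1: BC = change in base / change in pH
Step 2: BC = 3.4 / 1.2
Step 3: BC = 2.83 cmol/(kg*pH unit)

2.83


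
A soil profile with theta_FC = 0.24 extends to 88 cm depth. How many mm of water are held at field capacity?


Step 1: Water (mm) = theta_FC * depth (cm) * 10
Step 2: Water = 0.24 * 88 * 10
Step 3: Water = 211.2 mm

211.2


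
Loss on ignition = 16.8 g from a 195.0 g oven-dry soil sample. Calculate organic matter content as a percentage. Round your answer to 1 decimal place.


Step 1: OM% = 100 * LOI / sample mass
Step 2: OM = 100 * 16.8 / 195.0
Step 3: OM = 8.6%

8.6


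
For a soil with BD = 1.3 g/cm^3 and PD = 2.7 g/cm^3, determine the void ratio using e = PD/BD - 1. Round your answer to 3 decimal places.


Step 1: e = PD / BD - 1
Step 2: e = 2.7 / 1.3 - 1
Step 3: e = 2.07692 - 1
Step 4: e = 1.077

1.077


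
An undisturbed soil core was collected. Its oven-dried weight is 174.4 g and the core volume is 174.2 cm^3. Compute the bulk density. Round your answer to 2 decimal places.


Step 1: Identify the formula: BD = dry mass / volume
Step 2: Substitute values: BD = 174.4 / 174.2
Step 3: BD = 1.0 g/cm^3

1.0


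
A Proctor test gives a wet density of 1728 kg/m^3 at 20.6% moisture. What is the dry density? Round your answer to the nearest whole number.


Step 1: Dry density = wet density / (1 + w/100)
Step 2: Dry density = 1728 / (1 + 20.6/100)
Step 3: Dry density = 1728 / 1.206
Step 4: Dry density = 1433 kg/m^3

1433


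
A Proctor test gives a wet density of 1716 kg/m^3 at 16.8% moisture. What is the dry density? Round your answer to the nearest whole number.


Step 1: Dry density = wet density / (1 + w/100)
Step 2: Dry density = 1716 / (1 + 16.8/100)
Step 3: Dry density = 1716 / 1.168
Step 4: Dry density = 1469 kg/m^3

1469


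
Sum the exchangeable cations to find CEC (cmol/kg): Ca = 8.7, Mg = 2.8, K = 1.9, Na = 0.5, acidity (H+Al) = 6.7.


Step 1: CEC = Ca + Mg + K + Na + (H+Al)
Step 2: CEC = 8.7 + 2.8 + 1.9 + 0.5 + 6.7
Step 3: CEC = 20.6 cmol/kg

20.6


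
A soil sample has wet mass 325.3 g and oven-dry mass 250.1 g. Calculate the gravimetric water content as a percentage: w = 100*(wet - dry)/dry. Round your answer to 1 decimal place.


Step 1: Water mass = wet - dry = 325.3 - 250.1 = 75.2 g
Step 2: w = 100 * water mass / dry mass
Step 3: w = 100 * 75.2 / 250.1 = 30.1%

30.1


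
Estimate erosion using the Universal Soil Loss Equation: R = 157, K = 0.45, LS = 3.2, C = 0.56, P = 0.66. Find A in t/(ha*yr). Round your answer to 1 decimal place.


Step 1: A = R * K * LS * C * P
Step 2: R * K = 157 * 0.45 = 70.65
Step 3: (R*K) * LS = 70.65 * 3.2 = 226.08
Step 4: * C * P = 226.08 * 0.56 * 0.66 = 83.6
Step 5: A = 83.6 t/(ha*yr)

83.6


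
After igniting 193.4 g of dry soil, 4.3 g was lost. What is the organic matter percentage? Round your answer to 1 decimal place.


Step 1: OM% = 100 * LOI / sample mass
Step 2: OM = 100 * 4.3 / 193.4
Step 3: OM = 2.2%

2.2


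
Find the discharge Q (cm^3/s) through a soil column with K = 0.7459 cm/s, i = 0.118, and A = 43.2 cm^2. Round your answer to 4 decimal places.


Step 1: Apply Darcy's law: Q = K * i * A
Step 2: Q = 0.7459 * 0.118 * 43.2
Step 3: Q = 3.8023 cm^3/s

3.8023


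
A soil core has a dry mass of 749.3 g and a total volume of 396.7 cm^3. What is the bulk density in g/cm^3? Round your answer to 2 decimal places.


Step 1: Identify the formula: BD = dry mass / volume
Step 2: Substitute values: BD = 749.3 / 396.7
Step 3: BD = 1.89 g/cm^3

1.89


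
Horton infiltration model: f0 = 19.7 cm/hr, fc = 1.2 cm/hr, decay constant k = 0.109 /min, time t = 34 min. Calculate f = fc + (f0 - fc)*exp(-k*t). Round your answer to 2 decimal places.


Step 1: f = fc + (f0 - fc) * exp(-k * t)
Step 2: exp(-0.109 * 34) = 0.024576
Step 3: f = 1.2 + (19.7 - 1.2) * 0.024576
Step 4: f = 1.2 + 18.5 * 0.024576
Step 5: f = 1.65 cm/hr

1.65


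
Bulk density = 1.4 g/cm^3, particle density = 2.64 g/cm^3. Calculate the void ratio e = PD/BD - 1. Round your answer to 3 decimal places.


Step 1: e = PD / BD - 1
Step 2: e = 2.64 / 1.4 - 1
Step 3: e = 1.88571 - 1
Step 4: e = 0.886

0.886


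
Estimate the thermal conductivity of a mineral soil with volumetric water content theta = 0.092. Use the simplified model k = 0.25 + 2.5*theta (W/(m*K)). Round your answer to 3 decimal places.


Step 1: k = 0.25 + 2.5 * theta
Step 2: k = 0.25 + 2.5 * 0.092
Step 3: k = 0.25 + 0.23
Step 4: k = 0.48 W/(m*K)

0.48


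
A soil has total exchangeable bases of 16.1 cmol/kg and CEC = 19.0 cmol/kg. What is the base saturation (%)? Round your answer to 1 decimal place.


Step 1: BS = 100 * (sum of bases) / CEC
Step 2: BS = 100 * 16.1 / 19.0
Step 3: BS = 84.7%

84.7


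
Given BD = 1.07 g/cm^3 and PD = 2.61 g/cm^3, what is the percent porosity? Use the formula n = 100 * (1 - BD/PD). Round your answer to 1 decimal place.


Step 1: Formula: n = 100 * (1 - BD / PD)
Step 2: n = 100 * (1 - 1.07 / 2.61)
Step 3: n = 100 * (1 - 0.40996)
Step 4: n = 59.0%

59.0


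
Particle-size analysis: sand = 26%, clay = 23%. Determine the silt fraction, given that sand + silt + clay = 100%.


Step 1: sand + silt + clay = 100%
Step 2: silt = 100 - sand - clay
Step 3: silt = 100 - 26 - 23
Step 4: silt = 51%

51


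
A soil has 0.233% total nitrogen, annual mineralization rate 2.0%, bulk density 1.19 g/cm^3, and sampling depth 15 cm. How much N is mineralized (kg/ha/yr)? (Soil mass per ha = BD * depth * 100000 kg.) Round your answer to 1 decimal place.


Step 1: Soil mass per ha = BD * depth * 100000 = 1.19 * 15 * 100000 = 1785000 kg
Step 2: Total N pool = soil mass * N%/100 = 1785000 * 0.233/100 = 4159.05 kg/ha
Step 3: N mineralized = N pool * rate%/100 = 4159.05 * 2.0/100 = 83.2 kg/ha/yr

83.2


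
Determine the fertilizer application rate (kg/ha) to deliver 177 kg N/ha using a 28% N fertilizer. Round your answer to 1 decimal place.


Step 1: Fertilizer rate = target N / (N content / 100)
Step 2: Rate = 177 / (28 / 100)
Step 3: Rate = 177 / 0.28
Step 4: Rate = 632.1 kg/ha

632.1


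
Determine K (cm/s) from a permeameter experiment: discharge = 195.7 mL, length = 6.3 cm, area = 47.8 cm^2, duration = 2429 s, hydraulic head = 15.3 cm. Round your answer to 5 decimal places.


Step 1: K = Q * L / (A * t * h)
Step 2: Numerator = 195.7 * 6.3 = 1232.91
Step 3: Denominator = 47.8 * 2429 * 15.3 = 1776424.86
Step 4: K = 1232.91 / 1776424.86 = 0.00069 cm/s

0.00069


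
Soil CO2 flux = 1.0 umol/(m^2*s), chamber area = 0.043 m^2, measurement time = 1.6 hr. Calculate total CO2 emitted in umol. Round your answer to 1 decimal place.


Step 1: Convert time to seconds: 1.6 hr * 3600 = 5760.0 s
Step 2: Total = flux * area * time_s
Step 3: Total = 1.0 * 0.043 * 5760.0
Step 4: Total = 247.7 umol

247.7


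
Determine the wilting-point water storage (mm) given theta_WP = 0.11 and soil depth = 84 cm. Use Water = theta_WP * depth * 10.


Step 1: Water (mm) = theta_WP * depth * 10
Step 2: Water = 0.11 * 84 * 10
Step 3: Water = 92.4 mm

92.4


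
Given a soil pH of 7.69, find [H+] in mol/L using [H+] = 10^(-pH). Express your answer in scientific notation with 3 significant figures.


Step 1: [H+] = 10^(-pH)
Step 2: [H+] = 10^(-7.69)
Step 3: [H+] = 2.04e-08 mol/L

2.04e-08


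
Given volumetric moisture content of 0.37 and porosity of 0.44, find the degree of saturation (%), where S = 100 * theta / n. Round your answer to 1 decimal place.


Step 1: S = 100 * theta_v / n
Step 2: S = 100 * 0.37 / 0.44
Step 3: S = 84.1%

84.1


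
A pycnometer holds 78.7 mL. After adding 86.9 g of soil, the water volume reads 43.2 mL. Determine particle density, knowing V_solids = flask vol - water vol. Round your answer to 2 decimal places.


Step 1: Volume of solids = flask volume - water volume with soil
Step 2: V_solids = 78.7 - 43.2 = 35.5 mL
Step 3: Particle density = mass / V_solids = 86.9 / 35.5 = 2.45 g/cm^3

2.45


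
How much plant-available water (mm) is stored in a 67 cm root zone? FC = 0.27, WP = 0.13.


Step 1: Available water = (FC - WP) * depth * 10
Step 2: AW = (0.27 - 0.13) * 67 * 10
Step 3: AW = 0.14 * 67 * 10
Step 4: AW = 93.8 mm

93.8


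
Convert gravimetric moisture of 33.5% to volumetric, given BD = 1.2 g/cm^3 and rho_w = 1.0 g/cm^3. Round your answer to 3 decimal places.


Step 1: theta = (w / 100) * BD / rho_w
Step 2: theta = (33.5 / 100) * 1.2 / 1.0
Step 3: theta = 0.335 * 1.2
Step 4: theta = 0.402

0.402


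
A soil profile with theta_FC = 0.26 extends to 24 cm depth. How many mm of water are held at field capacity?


Step 1: Water (mm) = theta_FC * depth (cm) * 10
Step 2: Water = 0.26 * 24 * 10
Step 3: Water = 62.4 mm

62.4


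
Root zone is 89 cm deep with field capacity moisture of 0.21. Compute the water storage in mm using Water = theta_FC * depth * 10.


Step 1: Water (mm) = theta_FC * depth (cm) * 10
Step 2: Water = 0.21 * 89 * 10
Step 3: Water = 186.9 mm

186.9


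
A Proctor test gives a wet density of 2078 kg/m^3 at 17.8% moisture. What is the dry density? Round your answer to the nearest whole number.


Step 1: Dry density = wet density / (1 + w/100)
Step 2: Dry density = 2078 / (1 + 17.8/100)
Step 3: Dry density = 2078 / 1.178
Step 4: Dry density = 1764 kg/m^3

1764


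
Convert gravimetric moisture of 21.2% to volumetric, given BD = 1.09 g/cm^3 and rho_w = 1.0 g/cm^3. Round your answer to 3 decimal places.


Step 1: theta = (w / 100) * BD / rho_w
Step 2: theta = (21.2 / 100) * 1.09 / 1.0
Step 3: theta = 0.212 * 1.09
Step 4: theta = 0.231

0.231


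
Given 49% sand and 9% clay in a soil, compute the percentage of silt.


Step 1: sand + silt + clay = 100%
Step 2: silt = 100 - sand - clay
Step 3: silt = 100 - 49 - 9
Step 4: silt = 42%

42


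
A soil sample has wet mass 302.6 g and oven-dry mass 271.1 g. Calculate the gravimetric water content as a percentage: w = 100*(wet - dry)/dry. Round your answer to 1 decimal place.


Step 1: Water mass = wet - dry = 302.6 - 271.1 = 31.5 g
Step 2: w = 100 * water mass / dry mass
Step 3: w = 100 * 31.5 / 271.1 = 11.6%

11.6


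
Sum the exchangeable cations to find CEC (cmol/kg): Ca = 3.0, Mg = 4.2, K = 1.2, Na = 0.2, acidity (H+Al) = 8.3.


Step 1: CEC = Ca + Mg + K + Na + (H+Al)
Step 2: CEC = 3.0 + 4.2 + 1.2 + 0.2 + 8.3
Step 3: CEC = 16.9 cmol/kg

16.9


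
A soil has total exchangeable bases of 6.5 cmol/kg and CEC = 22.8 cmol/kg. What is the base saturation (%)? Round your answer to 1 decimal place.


Step 1: BS = 100 * (sum of bases) / CEC
Step 2: BS = 100 * 6.5 / 22.8
Step 3: BS = 28.5%

28.5


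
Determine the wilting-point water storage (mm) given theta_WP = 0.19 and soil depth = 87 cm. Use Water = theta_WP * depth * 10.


Step 1: Water (mm) = theta_WP * depth * 10
Step 2: Water = 0.19 * 87 * 10
Step 3: Water = 165.3 mm

165.3


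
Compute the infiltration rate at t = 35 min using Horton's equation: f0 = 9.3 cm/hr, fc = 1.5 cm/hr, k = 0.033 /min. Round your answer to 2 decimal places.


Step 1: f = fc + (f0 - fc) * exp(-k * t)
Step 2: exp(-0.033 * 35) = 0.315058
Step 3: f = 1.5 + (9.3 - 1.5) * 0.315058
Step 4: f = 1.5 + 7.8 * 0.315058
Step 5: f = 3.96 cm/hr

3.96


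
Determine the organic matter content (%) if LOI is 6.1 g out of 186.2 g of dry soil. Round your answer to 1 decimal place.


Step 1: OM% = 100 * LOI / sample mass
Step 2: OM = 100 * 6.1 / 186.2
Step 3: OM = 3.3%

3.3


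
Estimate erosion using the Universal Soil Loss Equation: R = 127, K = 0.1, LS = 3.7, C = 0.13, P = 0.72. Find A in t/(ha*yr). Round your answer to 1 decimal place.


Step 1: A = R * K * LS * C * P
Step 2: R * K = 127 * 0.1 = 12.7
Step 3: (R*K) * LS = 12.7 * 3.7 = 46.99
Step 4: * C * P = 46.99 * 0.13 * 0.72 = 4.4
Step 5: A = 4.4 t/(ha*yr)

4.4


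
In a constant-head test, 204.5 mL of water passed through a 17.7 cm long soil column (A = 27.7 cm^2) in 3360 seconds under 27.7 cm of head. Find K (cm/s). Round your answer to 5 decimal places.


Step 1: K = Q * L / (A * t * h)
Step 2: Numerator = 204.5 * 17.7 = 3619.65
Step 3: Denominator = 27.7 * 3360 * 27.7 = 2578094.4
Step 4: K = 3619.65 / 2578094.4 = 0.0014 cm/s

0.0014


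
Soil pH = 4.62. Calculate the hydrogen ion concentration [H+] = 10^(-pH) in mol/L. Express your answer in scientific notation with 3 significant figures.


Step 1: [H+] = 10^(-pH)
Step 2: [H+] = 10^(-4.62)
Step 3: [H+] = 2.40e-05 mol/L

2.40e-05


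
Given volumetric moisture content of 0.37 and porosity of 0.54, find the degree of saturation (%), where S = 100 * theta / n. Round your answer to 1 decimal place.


Step 1: S = 100 * theta_v / n
Step 2: S = 100 * 0.37 / 0.54
Step 3: S = 68.5%

68.5


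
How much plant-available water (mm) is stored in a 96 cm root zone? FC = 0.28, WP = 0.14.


Step 1: Available water = (FC - WP) * depth * 10
Step 2: AW = (0.28 - 0.14) * 96 * 10
Step 3: AW = 0.14 * 96 * 10
Step 4: AW = 134.4 mm

134.4


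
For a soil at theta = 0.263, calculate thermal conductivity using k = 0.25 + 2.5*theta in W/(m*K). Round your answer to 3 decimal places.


Step 1: k = 0.25 + 2.5 * theta
Step 2: k = 0.25 + 2.5 * 0.263
Step 3: k = 0.25 + 0.658
Step 4: k = 0.908 W/(m*K)

0.908


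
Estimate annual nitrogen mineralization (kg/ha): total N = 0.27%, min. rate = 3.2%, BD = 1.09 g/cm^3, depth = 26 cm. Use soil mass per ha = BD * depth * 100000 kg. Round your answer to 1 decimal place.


Step 1: Soil mass per ha = BD * depth * 100000 = 1.09 * 26 * 100000 = 2834000 kg
Step 2: Total N pool = soil mass * N%/100 = 2834000 * 0.27/100 = 7651.8 kg/ha
Step 3: N mineralized = N pool * rate%/100 = 7651.8 * 3.2/100 = 244.9 kg/ha/yr

244.9


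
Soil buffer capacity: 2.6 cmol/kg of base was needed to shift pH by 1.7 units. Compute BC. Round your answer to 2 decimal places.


Step 1: BC = change in base / change in pH
Step 2: BC = 2.6 / 1.7
Step 3: BC = 1.53 cmol/(kg*pH unit)

1.53


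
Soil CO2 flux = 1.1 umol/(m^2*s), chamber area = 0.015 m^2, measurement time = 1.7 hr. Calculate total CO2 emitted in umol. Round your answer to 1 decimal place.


Step 1: Convert time to seconds: 1.7 hr * 3600 = 6120.0 s
Step 2: Total = flux * area * time_s
Step 3: Total = 1.1 * 0.015 * 6120.0
Step 4: Total = 101.0 umol

101.0


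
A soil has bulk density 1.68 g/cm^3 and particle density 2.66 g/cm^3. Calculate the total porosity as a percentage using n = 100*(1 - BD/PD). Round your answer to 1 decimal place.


Step 1: Formula: n = 100 * (1 - BD / PD)
Step 2: n = 100 * (1 - 1.68 / 2.66)
Step 3: n = 100 * (1 - 0.63158)
Step 4: n = 36.8%

36.8


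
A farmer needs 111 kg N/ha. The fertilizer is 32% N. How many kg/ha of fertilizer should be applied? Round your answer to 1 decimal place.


Step 1: Fertilizer rate = target N / (N content / 100)
Step 2: Rate = 111 / (32 / 100)
Step 3: Rate = 111 / 0.32
Step 4: Rate = 346.9 kg/ha

346.9


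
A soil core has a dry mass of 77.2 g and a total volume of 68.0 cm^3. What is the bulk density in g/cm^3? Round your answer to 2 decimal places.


Step 1: Identify the formula: BD = dry mass / volume
Step 2: Substitute values: BD = 77.2 / 68.0
Step 3: BD = 1.14 g/cm^3

1.14


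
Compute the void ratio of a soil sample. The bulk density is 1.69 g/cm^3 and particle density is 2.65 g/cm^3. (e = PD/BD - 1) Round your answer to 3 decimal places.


Step 1: e = PD / BD - 1
Step 2: e = 2.65 / 1.69 - 1
Step 3: e = 1.56805 - 1
Step 4: e = 0.568

0.568


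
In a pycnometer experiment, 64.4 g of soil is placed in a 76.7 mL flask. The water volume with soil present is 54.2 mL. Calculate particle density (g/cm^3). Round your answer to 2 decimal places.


Step 1: Volume of solids = flask volume - water volume with soil
Step 2: V_solids = 76.7 - 54.2 = 22.5 mL
Step 3: Particle density = mass / V_solids = 64.4 / 22.5 = 2.86 g/cm^3

2.86


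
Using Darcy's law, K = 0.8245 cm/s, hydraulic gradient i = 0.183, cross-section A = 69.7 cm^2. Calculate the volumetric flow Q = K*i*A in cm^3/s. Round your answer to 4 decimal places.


Step 1: Apply Darcy's law: Q = K * i * A
Step 2: Q = 0.8245 * 0.183 * 69.7
Step 3: Q = 10.5166 cm^3/s

10.5166


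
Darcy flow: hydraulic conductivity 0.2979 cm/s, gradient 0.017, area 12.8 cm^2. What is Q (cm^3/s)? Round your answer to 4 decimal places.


Step 1: Apply Darcy's law: Q = K * i * A
Step 2: Q = 0.2979 * 0.017 * 12.8
Step 3: Q = 0.0648 cm^3/s

0.0648


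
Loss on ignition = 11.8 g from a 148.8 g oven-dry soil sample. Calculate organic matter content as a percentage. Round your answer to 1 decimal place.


Step 1: OM% = 100 * LOI / sample mass
Step 2: OM = 100 * 11.8 / 148.8
Step 3: OM = 7.9%

7.9


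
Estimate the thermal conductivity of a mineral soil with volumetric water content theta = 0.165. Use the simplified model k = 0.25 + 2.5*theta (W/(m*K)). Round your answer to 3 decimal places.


Step 1: k = 0.25 + 2.5 * theta
Step 2: k = 0.25 + 2.5 * 0.165
Step 3: k = 0.25 + 0.413
Step 4: k = 0.663 W/(m*K)

0.663


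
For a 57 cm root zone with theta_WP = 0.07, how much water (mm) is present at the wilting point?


Step 1: Water (mm) = theta_WP * depth * 10
Step 2: Water = 0.07 * 57 * 10
Step 3: Water = 39.9 mm

39.9


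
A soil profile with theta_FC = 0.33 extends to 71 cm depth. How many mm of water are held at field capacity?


Step 1: Water (mm) = theta_FC * depth (cm) * 10
Step 2: Water = 0.33 * 71 * 10
Step 3: Water = 234.3 mm

234.3


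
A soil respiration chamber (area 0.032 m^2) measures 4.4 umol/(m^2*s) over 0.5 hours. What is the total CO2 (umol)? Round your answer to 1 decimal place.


Step 1: Convert time to seconds: 0.5 hr * 3600 = 1800.0 s
Step 2: Total = flux * area * time_s
Step 3: Total = 4.4 * 0.032 * 1800.0
Step 4: Total = 253.4 umol

253.4


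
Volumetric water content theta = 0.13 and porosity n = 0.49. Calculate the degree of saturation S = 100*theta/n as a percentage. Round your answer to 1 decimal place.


Step 1: S = 100 * theta_v / n
Step 2: S = 100 * 0.13 / 0.49
Step 3: S = 26.5%

26.5


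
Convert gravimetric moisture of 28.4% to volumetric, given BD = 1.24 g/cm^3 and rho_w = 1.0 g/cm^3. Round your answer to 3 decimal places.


Step 1: theta = (w / 100) * BD / rho_w
Step 2: theta = (28.4 / 100) * 1.24 / 1.0
Step 3: theta = 0.284 * 1.24
Step 4: theta = 0.352

0.352


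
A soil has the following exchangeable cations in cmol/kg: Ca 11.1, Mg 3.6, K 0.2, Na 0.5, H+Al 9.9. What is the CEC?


Step 1: CEC = Ca + Mg + K + Na + (H+Al)
Step 2: CEC = 11.1 + 3.6 + 0.2 + 0.5 + 9.9
Step 3: CEC = 25.3 cmol/kg

25.3


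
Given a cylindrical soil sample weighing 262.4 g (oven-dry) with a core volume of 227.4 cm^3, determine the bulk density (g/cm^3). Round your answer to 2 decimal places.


Step 1: Identify the formula: BD = dry mass / volume
Step 2: Substitute values: BD = 262.4 / 227.4
Step 3: BD = 1.15 g/cm^3

1.15


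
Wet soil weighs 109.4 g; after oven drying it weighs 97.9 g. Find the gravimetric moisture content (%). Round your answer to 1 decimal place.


Step 1: Water mass = wet - dry = 109.4 - 97.9 = 11.5 g
Step 2: w = 100 * water mass / dry mass
Step 3: w = 100 * 11.5 / 97.9 = 11.7%

11.7


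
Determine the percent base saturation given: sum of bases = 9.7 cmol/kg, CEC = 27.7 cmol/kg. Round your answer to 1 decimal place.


Step 1: BS = 100 * (sum of bases) / CEC
Step 2: BS = 100 * 9.7 / 27.7
Step 3: BS = 35.0%

35.0


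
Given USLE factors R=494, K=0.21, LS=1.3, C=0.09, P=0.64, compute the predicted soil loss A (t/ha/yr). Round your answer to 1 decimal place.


Step 1: A = R * K * LS * C * P
Step 2: R * K = 494 * 0.21 = 103.74
Step 3: (R*K) * LS = 103.74 * 1.3 = 134.862
Step 4: * C * P = 134.862 * 0.09 * 0.64 = 7.8
Step 5: A = 7.8 t/(ha*yr)

7.8


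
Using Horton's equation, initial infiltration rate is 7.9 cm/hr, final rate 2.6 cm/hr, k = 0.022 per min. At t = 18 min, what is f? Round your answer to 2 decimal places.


Step 1: f = fc + (f0 - fc) * exp(-k * t)
Step 2: exp(-0.022 * 18) = 0.673007
Step 3: f = 2.6 + (7.9 - 2.6) * 0.673007
Step 4: f = 2.6 + 5.3 * 0.673007
Step 5: f = 6.17 cm/hr

6.17
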